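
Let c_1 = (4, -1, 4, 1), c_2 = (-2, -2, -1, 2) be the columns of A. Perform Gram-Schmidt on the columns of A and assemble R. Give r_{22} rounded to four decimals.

q_1 = c_1/‖c_1‖ = (4, -1, 4, 1)/5.8310 = (0.6860, -0.1715, 0.6860, 0.1715).
r_{12} = q_1·c_2 = -1.3720.
u_2 = c_2 + 1.3720·q_1 = (-1.0588, -2.2353, -0.0588, 2.2353).
r_{22} = ‖u_2‖ = 3.3343.

r_{22} = 3.3343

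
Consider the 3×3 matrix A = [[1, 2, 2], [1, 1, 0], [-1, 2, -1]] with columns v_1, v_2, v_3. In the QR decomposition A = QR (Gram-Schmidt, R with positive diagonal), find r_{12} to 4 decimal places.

r_{12} = 0.5774

v_1 = (1, 1, -1); ‖v_1‖ = 1.7321, so e_1 = (0.5774, 0.5774, -0.5774).
r_{12} = e_1·v_2 = 0.5774.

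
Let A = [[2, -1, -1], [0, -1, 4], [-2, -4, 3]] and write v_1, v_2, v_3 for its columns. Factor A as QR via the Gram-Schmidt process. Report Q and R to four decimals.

Q = [[0.7071, -0.6804, -0.1925], [0.0000, -0.2722, 0.9623], [-0.7071, -0.6804, -0.1925]], R = [[2.8284, 2.1213, -2.8284], [0.0000, 3.6742, -2.4495], [0.0000, 0.0000, 3.4641]]

q_1 = v_1/‖v_1‖ = (2, 0, -2)/2.8284 = (0.7071, 0.0000, -0.7071).
r_{12} = q_1·v_2 = 2.1213.
u_2 = v_2 − 2.1213·q_1 = (-2.5000, -1.0000, -2.5000).
‖u_2‖ = 3.6742, so q_2 = (-0.6804, -0.2722, -0.6804).
r_{13} = q_1·v_3 = -2.8284; r_{23} = q_2·v_3 = -2.4495.
u_3 = v_3 + 2.8284·q_1 + 2.4495·q_2 = (-0.6667, 3.3333, -0.6667).
‖u_3‖ = 3.4641, so q_3 = (-0.1925, 0.9623, -0.1925).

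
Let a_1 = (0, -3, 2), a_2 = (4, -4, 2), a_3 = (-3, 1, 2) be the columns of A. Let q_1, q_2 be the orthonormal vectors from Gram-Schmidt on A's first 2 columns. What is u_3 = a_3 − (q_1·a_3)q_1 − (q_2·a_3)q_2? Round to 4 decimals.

u_3 = (0.2453, 0.9811, 1.4717)

a_1 = (0, -3, 2); ‖a_1‖ = 3.6056, so q_1 = (0.0000, -0.8321, 0.5547).
q_1·a_2 = 0.0000·4 + (-0.8321)·(-4) + 0.5547·2 = 4.4376.
u_2 = a_2 − 4.4376·q_1 = (4.0000, -0.3077, -0.4615).
‖u_2‖ = 4.0383, so q_2 = (0.9905, -0.0762, -0.1143).
q_1·a_3 = 0.0000·(-3) + (-0.8321)·1 + 0.5547·2 = 0.2774; q_2·a_3 = 0.9905·(-3) + (-0.0762)·1 + (-0.1143)·2 = -3.2763.
u_3 = a_3 − 0.2774·q_1 + 3.2763·q_2 = (0.2453, 0.9811, 1.4717).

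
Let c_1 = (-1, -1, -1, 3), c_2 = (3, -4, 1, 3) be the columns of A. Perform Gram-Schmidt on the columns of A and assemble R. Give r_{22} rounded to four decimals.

r_{22} = 5.3151

c_1 = (-1, -1, -1, 3); ‖c_1‖ = 3.4641, so q_1 = (-0.2887, -0.2887, -0.2887, 0.8660).
q_1·c_2 = (-0.2887)·3 + (-0.2887)·(-4) + (-0.2887)·1 + 0.8660·3 = 2.5981.
u_2 = c_2 − 2.5981·q_1 = (3.7500, -3.2500, 1.7500, 0.7500).
r_{22} = ‖u_2‖ = 5.3151.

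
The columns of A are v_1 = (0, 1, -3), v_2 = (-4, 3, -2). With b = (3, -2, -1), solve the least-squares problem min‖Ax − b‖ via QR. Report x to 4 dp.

x = (0.8278, -0.8086)

e_1 = v_1/‖v_1‖ = (0, 1, -3)/3.1623 = (0.0000, 0.3162, -0.9487).
r_{12} = e_1·v_2 = 2.8460.
u_2 = v_2 − 2.8460·e_1 = (-4.0000, 2.1000, 0.7000).
‖u_2‖ = 4.5717, so e_2 = (-0.8750, 0.4594, 0.1531).
Qᵀb = (0.3162, -3.6967).
Back-substitute: x_2 = -3.6967/4.5717 = -0.8086.
x_1 = (0.3162 − 2.8460·(-0.8086))/3.1623 = 0.8278.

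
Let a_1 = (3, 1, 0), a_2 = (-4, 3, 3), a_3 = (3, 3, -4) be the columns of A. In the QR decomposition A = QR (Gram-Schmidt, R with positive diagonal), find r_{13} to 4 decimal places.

r_{13} = 3.7947

a_1 = (3, 1, 0); ‖a_1‖ = 3.1623, so e_1 = (0.9487, 0.3162, 0.0000).
r_{13} = e_1·a_3 = 3.7947.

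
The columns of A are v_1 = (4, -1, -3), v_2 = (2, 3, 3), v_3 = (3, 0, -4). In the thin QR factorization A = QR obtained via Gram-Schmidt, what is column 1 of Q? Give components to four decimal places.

e_1 = v_1/‖v_1‖ = (4, -1, -3)/5.0990 = (0.7845, -0.1961, -0.5883).

e_1 = (0.7845, -0.1961, -0.5883)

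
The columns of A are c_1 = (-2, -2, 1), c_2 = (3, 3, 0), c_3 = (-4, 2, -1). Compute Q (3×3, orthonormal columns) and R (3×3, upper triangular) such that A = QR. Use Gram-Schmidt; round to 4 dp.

Q = [[-0.6667, 0.2357, -0.7071], [-0.6667, 0.2357, 0.7071], [0.3333, 0.9428, 0.0000]], R = [[3.0000, -4.0000, 1.0000], [0.0000, 1.4142, -1.4142], [0.0000, 0.0000, 4.2426]]

c_1 = (-2, -2, 1); ‖c_1‖ = 3.0000, so e_1 = (-0.6667, -0.6667, 0.3333).
e_1·c_2 = (-0.6667)·3 + (-0.6667)·3 + 0.3333·0 = -4.0000.
u_2 = c_2 + 4.0000·e_1 = (0.3333, 0.3333, 1.3333).
‖u_2‖ = 1.4142, so e_2 = (0.2357, 0.2357, 0.9428).
e_1·c_3 = (-0.6667)·(-4) + (-0.6667)·2 + 0.3333·(-1) = 1.0000; e_2·c_3 = 0.2357·(-4) + 0.2357·2 + 0.9428·(-1) = -1.4142.
u_3 = c_3 − 1.0000·e_1 + 1.4142·e_2 = (-3.0000, 3.0000, 0.0000).
‖u_3‖ = 4.2426, so e_3 = (-0.7071, 0.7071, 0.0000).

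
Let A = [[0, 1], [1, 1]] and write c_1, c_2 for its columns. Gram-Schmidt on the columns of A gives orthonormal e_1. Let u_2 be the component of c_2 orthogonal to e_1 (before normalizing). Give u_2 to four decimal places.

e_1 = c_1/‖c_1‖ = (0, 1)/1.0000 = (0.0000, 1.0000).
r_{12} = e_1·c_2 = 1.0000.
u_2 = c_2 − 1.0000·e_1 = (1.0000, 0.0000).

u_2 = (1.0000, 0.0000)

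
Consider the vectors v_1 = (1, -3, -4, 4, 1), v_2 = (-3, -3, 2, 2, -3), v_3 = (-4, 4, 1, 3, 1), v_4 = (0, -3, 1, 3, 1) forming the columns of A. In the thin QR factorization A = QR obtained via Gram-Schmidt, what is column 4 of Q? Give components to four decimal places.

v_1 = (1, -3, -4, 4, 1); ‖v_1‖ = 6.5574, so q_1 = (0.1525, -0.4575, -0.6100, 0.6100, 0.1525).
q_1·v_2 = 0.1525·(-3) + (-0.4575)·(-3) + (-0.6100)·2 + 0.6100·2 + 0.1525·(-3) = 0.4575.
u_2 = v_2 − 0.4575·q_1 = (-3.0698, -2.7907, 2.2791, 1.7209, -3.0698).
‖u_2‖ = 5.8984, so q_2 = (-0.5204, -0.4731, 0.3864, 0.2918, -0.5204).
q_1·v_3 = 0.1525·(-4) + (-0.4575)·4 + (-0.6100)·1 + 0.6100·3 + 0.1525·1 = -1.0675; q_2·v_3 = (-0.5204)·(-4) + (-0.4731)·4 + 0.3864·1 + 0.2918·3 + (-0.5204)·1 = 0.9305.
u_3 = v_3 + 1.0675·q_1 − 0.9305·q_2 = (-3.3529, 3.9519, -0.0107, 3.3797, 1.6471).
‖u_3‖ = 6.4027, so q_3 = (-0.5237, 0.6172, -0.0017, 0.5279, 0.2572).
q_1·v_4 = 0.1525·0 + (-0.4575)·(-3) + (-0.6100)·1 + 0.6100·3 + 0.1525·1 = 2.7450; q_2·v_4 = (-0.5204)·0 + (-0.4731)·(-3) + 0.3864·1 + 0.2918·3 + (-0.5204)·1 = 2.1606; q_3·v_4 = (-0.5237)·0 + 0.6172·(-3) + (-0.0017)·1 + 0.5279·3 + 0.2572·1 = -0.0125.
u_4 = v_4 − 2.7450·q_1 − 2.1606·q_2 + 0.0125·q_3 = (0.6993, -0.7142, 1.8396, 0.7018, 1.7091).
‖u_4‖ = 2.7922, so q_4 = (0.2505, -0.2558, 0.6588, 0.2513, 0.6121).

q_4 = (0.2505, -0.2558, 0.6588, 0.2513, 0.6121)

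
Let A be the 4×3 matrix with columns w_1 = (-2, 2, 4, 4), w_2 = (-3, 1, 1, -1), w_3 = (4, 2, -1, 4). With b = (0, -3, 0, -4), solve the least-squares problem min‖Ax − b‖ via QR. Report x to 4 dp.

x = (-0.1301, -1.0907, -1.0086)

w_1 = (-2, 2, 4, 4); ‖w_1‖ = 6.3246, so e_1 = (-0.3162, 0.3162, 0.6325, 0.6325).
e_1·w_2 = (-0.3162)·(-3) + 0.3162·1 + 0.6325·1 + 0.6325·(-1) = 1.2649.
u_2 = w_2 − 1.2649·e_1 = (-2.6000, 0.6000, 0.2000, -1.8000).
‖u_2‖ = 3.2249, so e_2 = (-0.8062, 0.1861, 0.0620, -0.5582).
e_1·w_3 = (-0.3162)·4 + 0.3162·2 + 0.6325·(-1) + 0.6325·4 = 1.2649; e_2·w_3 = (-0.8062)·4 + 0.1861·2 + 0.0620·(-1) + (-0.5582)·4 = -5.1474.
u_3 = w_3 − 1.2649·e_1 + 5.1474·e_2 = (0.2500, 2.5577, -1.4808, 0.3269).
‖u_3‖ = 2.9839, so e_3 = (0.0838, 0.8572, -0.4962, 0.1096).
Qᵀb = (-3.4785, 1.6745, -3.0097).
Back-substitute: x_3 = -3.0097/2.9839 = -1.0086.
x_2 = (1.6745 + 5.1474·(-1.0086))/3.2249 = -1.0907.
x_1 = (-3.4785 − 1.2649·(-1.0907) − 1.2649·(-1.0086))/6.3246 = -0.1301.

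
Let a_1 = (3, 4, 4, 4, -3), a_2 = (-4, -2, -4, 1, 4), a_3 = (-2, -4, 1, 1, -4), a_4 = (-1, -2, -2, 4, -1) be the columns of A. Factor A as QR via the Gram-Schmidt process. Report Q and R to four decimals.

a_1 = (3, 4, 4, 4, -3); ‖a_1‖ = 8.1240, so q_1 = (0.3693, 0.4924, 0.4924, 0.4924, -0.3693).
q_1·a_2 = 0.3693·(-4) + 0.4924·(-2) + 0.4924·(-4) + 0.4924·1 + (-0.3693)·4 = -5.4160.
u_2 = a_2 + 5.4160·q_1 = (-2.0000, 0.6667, -1.3333, 3.6667, 2.0000).
‖u_2‖ = 4.8648, so q_2 = (-0.4111, 0.1370, -0.2741, 0.7537, 0.4111).
q_1·a_3 = 0.3693·(-2) + 0.4924·(-4) + 0.4924·1 + 0.4924·1 + (-0.3693)·(-4) = -0.2462; q_2·a_3 = (-0.4111)·(-2) + 0.1370·(-4) + (-0.2741)·1 + 0.7537·1 + 0.4111·(-4) = -0.8907.
u_3 = a_3 + 0.2462·q_1 + 0.8907·q_2 = (-2.2753, -3.7567, 0.8771, 1.7926, -3.7247).
‖u_3‖ = 6.0947, so q_3 = (-0.3733, -0.6164, 0.1439, 0.2941, -0.6111).
q_1·a_4 = 0.3693·(-1) + 0.4924·(-2) + 0.4924·(-2) + 0.4924·4 + (-0.3693)·(-1) = 0.0000; q_2·a_4 = (-0.4111)·(-1) + 0.1370·(-2) + (-0.2741)·(-2) + 0.7537·4 + 0.4111·(-1) = 3.2889; q_3·a_4 = (-0.3733)·(-1) + (-0.6164)·(-2) + 0.1439·(-2) + 0.2941·4 + (-0.6111)·(-1) = 3.1059.
u_4 = a_4 + 0.0000·q_1 − 3.2889·q_2 − 3.1059·q_3 = (1.5116, -0.5363, -1.5456, 0.6076, -0.4540).
‖u_4‖ = 2.3530, so q_4 = (0.6424, -0.2279, -0.6568, 0.2582, -0.1929).

Q = [[0.3693, -0.4111, -0.3733, 0.6424], [0.4924, 0.1370, -0.6164, -0.2279], [0.4924, -0.2741, 0.1439, -0.6568], [0.4924, 0.7537, 0.2941, 0.2582], [-0.3693, 0.4111, -0.6111, -0.1929]], R = [[8.1240, -5.4160, -0.2462, 0.0000], [0.0000, 4.8648, -0.8907, 3.2889], [0.0000, 0.0000, 6.0947, 3.1059], [0.0000, 0.0000, 0.0000, 2.3530]]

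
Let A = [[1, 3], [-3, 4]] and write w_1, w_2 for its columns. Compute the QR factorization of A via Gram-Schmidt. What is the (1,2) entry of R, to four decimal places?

r_{12} = -2.8460

w_1 = (1, -3); ‖w_1‖ = 3.1623, so e_1 = (0.3162, -0.9487).
r_{12} = e_1·w_2 = -2.8460.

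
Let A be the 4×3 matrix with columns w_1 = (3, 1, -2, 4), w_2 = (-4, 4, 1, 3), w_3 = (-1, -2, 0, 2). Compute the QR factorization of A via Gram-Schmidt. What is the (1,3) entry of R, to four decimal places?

q_1 = w_1/‖w_1‖ = (3, 1, -2, 4)/5.4772 = (0.5477, 0.1826, -0.3651, 0.7303).
r_{13} = q_1·w_3 = 0.5477.

r_{13} = 0.5477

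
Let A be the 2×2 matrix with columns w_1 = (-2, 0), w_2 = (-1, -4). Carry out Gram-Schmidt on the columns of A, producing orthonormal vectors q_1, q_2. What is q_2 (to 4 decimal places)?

q_1 = w_1/‖w_1‖ = (-2, 0)/2.0000 = (-1.0000, 0.0000).
r_{12} = q_1·w_2 = 1.0000.
u_2 = w_2 − 1.0000·q_1 = (0.0000, -4.0000).
‖u_2‖ = 4.0000, so q_2 = (0.0000, -1.0000).

q_2 = (0.0000, -1.0000)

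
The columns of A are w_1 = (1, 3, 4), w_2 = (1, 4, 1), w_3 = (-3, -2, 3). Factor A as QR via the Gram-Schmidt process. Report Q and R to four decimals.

q_1 = w_1/‖w_1‖ = (1, 3, 4)/5.0990 = (0.1961, 0.5883, 0.7845).
r_{12} = q_1·w_2 = 3.3340.
u_2 = w_2 − 3.3340·q_1 = (0.3462, 2.0385, -1.6154).
‖u_2‖ = 2.6239, so q_2 = (0.1319, 0.7769, -0.6157).
r_{13} = q_1·w_3 = 0.5883; r_{23} = q_2·w_3 = -3.7965.
u_3 = w_3 − 0.5883·q_1 + 3.7965·q_2 = (-2.6145, 0.6034, 0.2011).
‖u_3‖ = 2.6908, so q_3 = (-0.9717, 0.2242, 0.0747).

Q = [[0.1961, 0.1319, -0.9717], [0.5883, 0.7769, 0.2242], [0.7845, -0.6157, 0.0747]], R = [[5.0990, 3.3340, 0.5883], [0.0000, 2.6239, -3.7965], [0.0000, 0.0000, 2.6908]]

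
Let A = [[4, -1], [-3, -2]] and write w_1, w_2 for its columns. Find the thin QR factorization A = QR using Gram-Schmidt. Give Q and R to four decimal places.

q_1 = w_1/‖w_1‖ = (4, -3)/5.0000 = (0.8000, -0.6000).
r_{12} = q_1·w_2 = 0.4000.
u_2 = w_2 − 0.4000·q_1 = (-1.3200, -1.7600).
‖u_2‖ = 2.2000, so q_2 = (-0.6000, -0.8000).

Q = [[0.8000, -0.6000], [-0.6000, -0.8000]], R = [[5.0000, 0.4000], [0.0000, 2.2000]]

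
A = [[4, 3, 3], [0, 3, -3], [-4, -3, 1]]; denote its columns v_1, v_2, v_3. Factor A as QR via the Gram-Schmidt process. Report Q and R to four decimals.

Q = [[0.7071, 0.0000, 0.7071], [0.0000, 1.0000, 0.0000], [-0.7071, 0.0000, 0.7071]], R = [[5.6569, 4.2426, 1.4142], [0.0000, 3.0000, -3.0000], [0.0000, 0.0000, 2.8284]]

v_1 = (4, 0, -4); ‖v_1‖ = 5.6569, so q_1 = (0.7071, 0.0000, -0.7071).
q_1·v_2 = 0.7071·3 + 0.0000·3 + (-0.7071)·(-3) = 4.2426.
u_2 = v_2 − 4.2426·q_1 = (0.0000, 3.0000, 0.0000).
‖u_2‖ = 3.0000, so q_2 = (0.0000, 1.0000, 0.0000).
q_1·v_3 = 0.7071·3 + 0.0000·(-3) + (-0.7071)·1 = 1.4142; q_2·v_3 = 0.0000·3 + 1.0000·(-3) + (0.0000)·1 = -3.0000.
u_3 = v_3 − 1.4142·q_1 + 3.0000·q_2 = (2.0000, 0.0000, 2.0000).
‖u_3‖ = 2.8284, so q_3 = (0.7071, 0.0000, 0.7071).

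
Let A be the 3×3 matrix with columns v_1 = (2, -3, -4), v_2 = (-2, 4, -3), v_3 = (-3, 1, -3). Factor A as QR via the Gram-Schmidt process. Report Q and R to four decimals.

q_1 = v_1/‖v_1‖ = (2, -3, -4)/5.3852 = (0.3714, -0.5571, -0.7428).
r_{12} = q_1·v_2 = -0.7428.
u_2 = v_2 + 0.7428·q_1 = (-1.7241, 3.5862, -3.5517).
‖u_2‖ = 5.3337, so q_2 = (-0.3233, 0.6724, -0.6659).
r_{13} = q_1·v_3 = 0.5571; r_{23} = q_2·v_3 = 3.6398.
u_3 = v_3 − 0.5571·q_1 − 3.6398·q_2 = (-2.0303, -1.1370, -0.1624).
‖u_3‖ = 2.3326, so q_3 = (-0.8704, -0.4874, -0.0696).

Q = [[0.3714, -0.3233, -0.8704], [-0.5571, 0.6724, -0.4874], [-0.7428, -0.6659, -0.0696]], R = [[5.3852, -0.7428, 0.5571], [0.0000, 5.3337, 3.6398], [0.0000, 0.0000, 2.3326]]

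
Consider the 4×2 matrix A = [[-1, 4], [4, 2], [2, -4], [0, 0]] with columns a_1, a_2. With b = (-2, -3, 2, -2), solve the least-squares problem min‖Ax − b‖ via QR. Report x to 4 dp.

x = (-0.4108, -0.6568)

a_1 = (-1, 4, 2, 0); ‖a_1‖ = 4.5826, so e_1 = (-0.2182, 0.8729, 0.4364, 0.0000).
e_1·a_2 = (-0.2182)·4 + 0.8729·2 + 0.4364·(-4) + 0.0000·0 = -0.8729.
u_2 = a_2 + 0.8729·e_1 = (3.8095, 2.7619, -3.6190, 0.0000).
‖u_2‖ = 5.9362, so e_2 = (0.6417, 0.4653, -0.6097, 0.0000).
Qᵀb = (-1.3093, -3.8986).
Back-substitute: x_2 = -3.8986/5.9362 = -0.6568.
x_1 = (-1.3093 + 0.8729·(-0.6568))/4.5826 = -0.4108.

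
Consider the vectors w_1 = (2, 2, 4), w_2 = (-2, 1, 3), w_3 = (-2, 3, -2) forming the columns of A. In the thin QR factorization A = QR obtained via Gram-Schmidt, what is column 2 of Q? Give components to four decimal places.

e_2 = (-0.9035, 0.0531, 0.4252)

w_1 = (2, 2, 4); ‖w_1‖ = 4.8990, so e_1 = (0.4082, 0.4082, 0.8165).
e_1·w_2 = 0.4082·(-2) + 0.4082·1 + 0.8165·3 = 2.0412.
u_2 = w_2 − 2.0412·e_1 = (-2.8333, 0.1667, 1.3333).
‖u_2‖ = 3.1358, so e_2 = (-0.9035, 0.0531, 0.4252).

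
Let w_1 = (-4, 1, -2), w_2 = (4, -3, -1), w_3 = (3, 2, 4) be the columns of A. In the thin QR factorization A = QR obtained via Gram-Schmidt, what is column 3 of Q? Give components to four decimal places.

w_1 = (-4, 1, -2); ‖w_1‖ = 4.5826, so q_1 = (-0.8729, 0.2182, -0.4364).
q_1·w_2 = (-0.8729)·4 + 0.2182·(-3) + (-0.4364)·(-1) = -3.7097.
u_2 = w_2 + 3.7097·q_1 = (0.7619, -2.1905, -2.6190).
‖u_2‖ = 3.4983, so q_2 = (0.2178, -0.6262, -0.7487).
q_1·w_3 = (-0.8729)·3 + 0.2182·2 + (-0.4364)·4 = -3.9279; q_2·w_3 = 0.2178·3 + (-0.6262)·2 + (-0.7487)·4 = -3.5936.
u_3 = w_3 + 3.9279·q_1 + 3.5936·q_2 = (0.3541, 0.6070, -0.4047).
‖u_3‖ = 0.8109, so q_3 = (0.4366, 0.7485, -0.4990).

q_3 = (0.4366, 0.7485, -0.4990)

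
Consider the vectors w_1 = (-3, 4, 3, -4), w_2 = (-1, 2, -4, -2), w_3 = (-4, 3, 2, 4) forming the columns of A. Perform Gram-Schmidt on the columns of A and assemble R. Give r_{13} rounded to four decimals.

w_1 = (-3, 4, 3, -4); ‖w_1‖ = 7.0711, so e_1 = (-0.4243, 0.5657, 0.4243, -0.5657).
r_{13} = e_1·w_3 = 1.9799.

r_{13} = 1.9799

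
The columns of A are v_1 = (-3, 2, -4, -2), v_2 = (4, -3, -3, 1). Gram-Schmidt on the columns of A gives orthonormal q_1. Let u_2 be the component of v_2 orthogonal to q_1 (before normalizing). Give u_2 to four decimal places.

u_2 = (3.2727, -2.5152, -3.9697, 0.5152)

q_1 = v_1/‖v_1‖ = (-3, 2, -4, -2)/5.7446 = (-0.5222, 0.3482, -0.6963, -0.3482).
r_{12} = q_1·v_2 = -1.3926.
u_2 = v_2 + 1.3926·q_1 = (3.2727, -2.5152, -3.9697, 0.5152).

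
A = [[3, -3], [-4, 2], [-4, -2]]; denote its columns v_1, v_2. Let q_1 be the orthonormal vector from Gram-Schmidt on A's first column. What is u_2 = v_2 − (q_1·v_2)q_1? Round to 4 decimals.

q_1 = v_1/‖v_1‖ = (3, -4, -4)/6.4031 = (0.4685, -0.6247, -0.6247).
r_{12} = q_1·v_2 = -1.4056.
u_2 = v_2 + 1.4056·q_1 = (-2.3415, 1.1220, -2.8780).

u_2 = (-2.3415, 1.1220, -2.8780)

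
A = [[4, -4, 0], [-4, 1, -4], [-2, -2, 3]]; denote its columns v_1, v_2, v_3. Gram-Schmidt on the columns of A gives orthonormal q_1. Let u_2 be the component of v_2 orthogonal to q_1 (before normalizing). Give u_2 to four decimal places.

u_2 = (-2.2222, -0.7778, -2.8889)

v_1 = (4, -4, -2); ‖v_1‖ = 6.0000, so q_1 = (0.6667, -0.6667, -0.3333).
q_1·v_2 = 0.6667·(-4) + (-0.6667)·1 + (-0.3333)·(-2) = -2.6667.
u_2 = v_2 + 2.6667·q_1 = (-2.2222, -0.7778, -2.8889).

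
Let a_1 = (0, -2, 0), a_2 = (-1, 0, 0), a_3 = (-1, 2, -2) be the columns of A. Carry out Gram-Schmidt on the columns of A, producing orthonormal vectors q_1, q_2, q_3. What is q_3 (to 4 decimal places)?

q_3 = (0.0000, 0.0000, -1.0000)

q_1 = a_1/‖a_1‖ = (0, -2, 0)/2.0000 = (0.0000, -1.0000, 0.0000).
r_{12} = q_1·a_2 = 0.0000.
u_2 = a_2 + 0.0000·q_1 = (-1.0000, 0.0000, 0.0000).
‖u_2‖ = 1.0000, so q_2 = (-1.0000, 0.0000, 0.0000).
r_{13} = q_1·a_3 = -2.0000; r_{23} = q_2·a_3 = 1.0000.
u_3 = a_3 + 2.0000·q_1 − 1.0000·q_2 = (0.0000, 0.0000, -2.0000).
‖u_3‖ = 2.0000, so q_3 = (0.0000, 0.0000, -1.0000).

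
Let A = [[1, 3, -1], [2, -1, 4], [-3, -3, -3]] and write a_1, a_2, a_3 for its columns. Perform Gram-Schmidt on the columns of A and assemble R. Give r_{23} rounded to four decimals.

a_1 = (1, 2, -3); ‖a_1‖ = 3.7417, so e_1 = (0.2673, 0.5345, -0.8018).
e_1·a_2 = 0.2673·3 + 0.5345·(-1) + (-0.8018)·(-3) = 2.6726.
u_2 = a_2 − 2.6726·e_1 = (2.2857, -2.4286, -0.8571).
‖u_2‖ = 3.4434, so e_2 = (0.6638, -0.7053, -0.2489).
r_{23} = e_2·a_3 = -2.7381.

r_{23} = -2.7381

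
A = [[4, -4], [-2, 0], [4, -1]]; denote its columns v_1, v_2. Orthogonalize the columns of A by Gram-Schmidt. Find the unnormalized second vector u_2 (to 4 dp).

u_2 = (-1.7778, -1.1111, 1.2222)

v_1 = (4, -2, 4); ‖v_1‖ = 6.0000, so e_1 = (0.6667, -0.3333, 0.6667).
e_1·v_2 = 0.6667·(-4) + (-0.3333)·0 + 0.6667·(-1) = -3.3333.
u_2 = v_2 + 3.3333·e_1 = (-1.7778, -1.1111, 1.2222).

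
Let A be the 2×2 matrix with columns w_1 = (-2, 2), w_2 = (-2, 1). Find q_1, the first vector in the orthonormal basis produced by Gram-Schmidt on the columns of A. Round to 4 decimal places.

q_1 = w_1/‖w_1‖ = (-2, 2)/2.8284 = (-0.7071, 0.7071).

q_1 = (-0.7071, 0.7071)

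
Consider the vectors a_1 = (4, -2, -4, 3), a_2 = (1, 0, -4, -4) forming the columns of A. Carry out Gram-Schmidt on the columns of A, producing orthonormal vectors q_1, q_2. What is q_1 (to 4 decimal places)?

a_1 = (4, -2, -4, 3); ‖a_1‖ = 6.7082, so q_1 = (0.5963, -0.2981, -0.5963, 0.4472).

q_1 = (0.5963, -0.2981, -0.5963, 0.4472)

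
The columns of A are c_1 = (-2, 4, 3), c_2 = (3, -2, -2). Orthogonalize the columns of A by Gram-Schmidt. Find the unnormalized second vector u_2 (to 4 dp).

u_2 = (1.6207, 0.7586, 0.0690)

c_1 = (-2, 4, 3); ‖c_1‖ = 5.3852, so e_1 = (-0.3714, 0.7428, 0.5571).
e_1·c_2 = (-0.3714)·3 + 0.7428·(-2) + 0.5571·(-2) = -3.7139.
u_2 = c_2 + 3.7139·e_1 = (1.6207, 0.7586, 0.0690).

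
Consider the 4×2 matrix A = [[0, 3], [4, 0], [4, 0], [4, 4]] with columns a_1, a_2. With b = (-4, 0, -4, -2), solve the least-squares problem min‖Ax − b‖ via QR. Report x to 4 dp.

a_1 = (0, 4, 4, 4); ‖a_1‖ = 6.9282, so q_1 = (0.0000, 0.5774, 0.5774, 0.5774).
q_1·a_2 = 0.0000·3 + 0.5774·0 + 0.5774·0 + 0.5774·4 = 2.3094.
u_2 = a_2 − 2.3094·q_1 = (3.0000, -1.3333, -1.3333, 2.6667).
‖u_2‖ = 4.4347, so q_2 = (0.6765, -0.3007, -0.3007, 0.6013).
Qᵀb = (-3.4641, -2.7059).
Back-substitute: x_2 = -2.7059/4.4347 = -0.6102.
x_1 = (-3.4641 − 2.3094·(-0.6102))/6.9282 = -0.2966.

x = (-0.2966, -0.6102)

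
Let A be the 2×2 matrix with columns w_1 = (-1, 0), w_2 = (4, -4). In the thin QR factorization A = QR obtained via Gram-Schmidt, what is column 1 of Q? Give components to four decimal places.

q_1 = (-1.0000, 0.0000)

q_1 = w_1/‖w_1‖ = (-1, 0)/1.0000 = (-1.0000, 0.0000).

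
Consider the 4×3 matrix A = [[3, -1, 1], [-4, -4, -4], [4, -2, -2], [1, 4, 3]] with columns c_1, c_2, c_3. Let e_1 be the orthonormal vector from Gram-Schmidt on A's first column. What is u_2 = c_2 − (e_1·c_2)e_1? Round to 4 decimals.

u_2 = (-1.6429, -3.1429, -2.8571, 3.7857)

c_1 = (3, -4, 4, 1); ‖c_1‖ = 6.4807, so e_1 = (0.4629, -0.6172, 0.6172, 0.1543).
e_1·c_2 = 0.4629·(-1) + (-0.6172)·(-4) + 0.6172·(-2) + 0.1543·4 = 1.3887.
u_2 = c_2 − 1.3887·e_1 = (-1.6429, -3.1429, -2.8571, 3.7857).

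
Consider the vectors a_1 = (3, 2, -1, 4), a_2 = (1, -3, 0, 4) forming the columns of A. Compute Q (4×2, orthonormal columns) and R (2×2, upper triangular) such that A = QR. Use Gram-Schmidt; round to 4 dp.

a_1 = (3, 2, -1, 4); ‖a_1‖ = 5.4772, so q_1 = (0.5477, 0.3651, -0.1826, 0.7303).
q_1·a_2 = 0.5477·1 + 0.3651·(-3) + (-0.1826)·0 + 0.7303·4 = 2.3735.
u_2 = a_2 − 2.3735·q_1 = (-0.3000, -3.8667, 0.4333, 2.2667).
‖u_2‖ = 4.5129, so q_2 = (-0.0665, -0.8568, 0.0960, 0.5023).

Q = [[0.5477, -0.0665], [0.3651, -0.8568], [-0.1826, 0.0960], [0.7303, 0.5023]], R = [[5.4772, 2.3735], [0.0000, 4.5129]]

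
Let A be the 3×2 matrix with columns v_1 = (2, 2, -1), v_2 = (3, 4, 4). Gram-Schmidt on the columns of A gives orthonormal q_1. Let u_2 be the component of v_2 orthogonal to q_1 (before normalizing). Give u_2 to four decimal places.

q_1 = v_1/‖v_1‖ = (2, 2, -1)/3.0000 = (0.6667, 0.6667, -0.3333).
r_{12} = q_1·v_2 = 3.3333.
u_2 = v_2 − 3.3333·q_1 = (0.7778, 1.7778, 5.1111).

u_2 = (0.7778, 1.7778, 5.1111)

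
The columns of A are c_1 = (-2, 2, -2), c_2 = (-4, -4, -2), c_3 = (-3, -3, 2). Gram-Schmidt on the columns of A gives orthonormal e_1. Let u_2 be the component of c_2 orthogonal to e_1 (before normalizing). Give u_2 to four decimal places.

c_1 = (-2, 2, -2); ‖c_1‖ = 3.4641, so e_1 = (-0.5774, 0.5774, -0.5774).
e_1·c_2 = (-0.5774)·(-4) + 0.5774·(-4) + (-0.5774)·(-2) = 1.1547.
u_2 = c_2 − 1.1547·e_1 = (-3.3333, -4.6667, -1.3333).

u_2 = (-3.3333, -4.6667, -1.3333)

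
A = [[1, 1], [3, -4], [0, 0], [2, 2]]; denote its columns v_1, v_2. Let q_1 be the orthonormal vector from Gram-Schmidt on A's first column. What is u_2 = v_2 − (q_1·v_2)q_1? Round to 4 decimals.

v_1 = (1, 3, 0, 2); ‖v_1‖ = 3.7417, so q_1 = (0.2673, 0.8018, 0.0000, 0.5345).
q_1·v_2 = 0.2673·1 + 0.8018·(-4) + 0.0000·0 + 0.5345·2 = -1.8708.
u_2 = v_2 + 1.8708·q_1 = (1.5000, -2.5000, 0.0000, 3.0000).

u_2 = (1.5000, -2.5000, 0.0000, 3.0000)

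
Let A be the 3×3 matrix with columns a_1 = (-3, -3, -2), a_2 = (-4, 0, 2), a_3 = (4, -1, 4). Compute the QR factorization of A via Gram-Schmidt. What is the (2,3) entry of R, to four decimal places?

r_{23} = -0.4398

q_1 = a_1/‖a_1‖ = (-3, -3, -2)/4.6904 = (-0.6396, -0.6396, -0.4264).
r_{12} = q_1·a_2 = 1.7056.
u_2 = a_2 − 1.7056·q_1 = (-2.9091, 1.0909, 2.7273).
‖u_2‖ = 4.1341, so q_2 = (-0.7037, 0.2639, 0.6597).
r_{23} = q_2·a_3 = -0.4398.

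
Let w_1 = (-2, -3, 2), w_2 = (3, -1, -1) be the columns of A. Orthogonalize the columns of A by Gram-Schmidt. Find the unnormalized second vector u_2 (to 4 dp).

u_2 = (2.4118, -1.8824, -0.4118)

q_1 = w_1/‖w_1‖ = (-2, -3, 2)/4.1231 = (-0.4851, -0.7276, 0.4851).
r_{12} = q_1·w_2 = -1.2127.
u_2 = w_2 + 1.2127·q_1 = (2.4118, -1.8824, -0.4118).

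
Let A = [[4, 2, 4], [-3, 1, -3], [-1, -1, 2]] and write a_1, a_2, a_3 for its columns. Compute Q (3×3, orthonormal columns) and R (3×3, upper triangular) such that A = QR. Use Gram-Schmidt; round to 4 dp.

Q = [[0.7845, 0.5013, 0.3651], [-0.5883, 0.7877, 0.1826], [-0.1961, -0.3581, 0.9129]], R = [[5.0990, 1.1767, 4.5107], [0.0000, 2.1483, -1.0742], [0.0000, 0.0000, 2.7386]]

e_1 = a_1/‖a_1‖ = (4, -3, -1)/5.0990 = (0.7845, -0.5883, -0.1961).
r_{12} = e_1·a_2 = 1.1767.
u_2 = a_2 − 1.1767·e_1 = (1.0769, 1.6923, -0.7692).
‖u_2‖ = 2.1483, so e_2 = (0.5013, 0.7877, -0.3581).
r_{13} = e_1·a_3 = 4.5107; r_{23} = e_2·a_3 = -1.0742.
u_3 = a_3 − 4.5107·e_1 + 1.0742·e_2 = (1.0000, 0.5000, 2.5000).
‖u_3‖ = 2.7386, so e_3 = (0.3651, 0.1826, 0.9129).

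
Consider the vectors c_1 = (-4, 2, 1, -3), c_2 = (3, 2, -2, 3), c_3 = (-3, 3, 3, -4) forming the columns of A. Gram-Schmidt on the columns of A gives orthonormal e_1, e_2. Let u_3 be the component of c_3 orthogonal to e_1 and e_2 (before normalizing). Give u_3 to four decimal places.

u_3 = (1.4033, 0.8234, 1.8902, -0.6921)

e_1 = c_1/‖c_1‖ = (-4, 2, 1, -3)/5.4772 = (-0.7303, 0.3651, 0.1826, -0.5477).
r_{12} = e_1·c_2 = -3.4689.
u_2 = c_2 + 3.4689·e_1 = (0.4667, 3.2667, -1.3667, 1.1000).
‖u_2‖ = 3.7372, so e_2 = (0.1249, 0.8741, -0.3657, 0.2943).
r_{13} = e_1·c_3 = 6.0249; r_{23} = e_2·c_3 = -0.0268.
u_3 = c_3 − 6.0249·e_1 + 0.0268·e_2 = (1.4033, 0.8234, 1.8902, -0.6921).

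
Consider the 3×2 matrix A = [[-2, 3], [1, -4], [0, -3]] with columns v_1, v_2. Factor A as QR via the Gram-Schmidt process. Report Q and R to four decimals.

Q = [[-0.8944, -0.2673], [0.4472, -0.5345], [0.0000, -0.8018]], R = [[2.2361, -4.4721], [0.0000, 3.7417]]

q_1 = v_1/‖v_1‖ = (-2, 1, 0)/2.2361 = (-0.8944, 0.4472, 0.0000).
r_{12} = q_1·v_2 = -4.4721.
u_2 = v_2 + 4.4721·q_1 = (-1.0000, -2.0000, -3.0000).
‖u_2‖ = 3.7417, so q_2 = (-0.2673, -0.5345, -0.8018).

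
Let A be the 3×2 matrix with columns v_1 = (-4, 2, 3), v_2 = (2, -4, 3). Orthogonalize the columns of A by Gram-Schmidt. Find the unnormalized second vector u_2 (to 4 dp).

u_2 = (1.0345, -3.5172, 3.7241)

v_1 = (-4, 2, 3); ‖v_1‖ = 5.3852, so q_1 = (-0.7428, 0.3714, 0.5571).
q_1·v_2 = (-0.7428)·2 + 0.3714·(-4) + 0.5571·3 = -1.2999.
u_2 = v_2 + 1.2999·q_1 = (1.0345, -3.5172, 3.7241).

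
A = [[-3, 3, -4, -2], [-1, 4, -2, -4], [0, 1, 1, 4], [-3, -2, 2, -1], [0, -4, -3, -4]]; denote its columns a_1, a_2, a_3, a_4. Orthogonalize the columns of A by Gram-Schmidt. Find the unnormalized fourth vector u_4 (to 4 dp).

u_4 = (1.9242, -2.9266, 2.8557, -0.9487, -0.2951)

q_1 = a_1/‖a_1‖ = (-3, -1, 0, -3, 0)/4.3589 = (-0.6882, -0.2294, 0.0000, -0.6882, 0.0000).
r_{12} = q_1·a_2 = -1.6059.
u_2 = a_2 + 1.6059·q_1 = (1.8947, 3.6316, 1.0000, -3.1053, -4.0000).
‖u_2‖ = 6.5895, so q_2 = (0.2875, 0.5511, 0.1518, -0.4712, -0.6070).
r_{13} = q_1·a_3 = 1.8353; r_{23} = q_2·a_3 = -1.2220.
u_3 = a_3 − 1.8353·q_1 + 1.2220·q_2 = (-2.3855, -0.9055, 1.1855, 2.6873, -3.7418).
‖u_3‖ = 5.3980, so q_3 = (-0.4419, -0.1677, 0.2196, 0.4978, -0.6932).
r_{14} = q_1·a_4 = 2.9824; r_{24} = q_2·a_4 = 0.7268; r_{34} = q_3·a_4 = 4.7082.
u_4 = a_4 − 2.9824·q_1 − 0.7268·q_2 − 4.7082·q_3 = (1.9242, -2.9266, 2.8557, -0.9487, -0.2951).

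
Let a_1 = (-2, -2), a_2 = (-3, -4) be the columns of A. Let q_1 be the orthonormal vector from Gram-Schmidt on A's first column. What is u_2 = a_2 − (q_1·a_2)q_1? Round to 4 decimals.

u_2 = (0.5000, -0.5000)

q_1 = a_1/‖a_1‖ = (-2, -2)/2.8284 = (-0.7071, -0.7071).
r_{12} = q_1·a_2 = 4.9497.
u_2 = a_2 − 4.9497·q_1 = (0.5000, -0.5000).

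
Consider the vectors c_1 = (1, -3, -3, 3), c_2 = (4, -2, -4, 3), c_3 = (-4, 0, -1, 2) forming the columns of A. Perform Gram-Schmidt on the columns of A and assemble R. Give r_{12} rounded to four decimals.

c_1 = (1, -3, -3, 3); ‖c_1‖ = 5.2915, so q_1 = (0.1890, -0.5669, -0.5669, 0.5669).
r_{12} = q_1·c_2 = 5.8584.

r_{12} = 5.8584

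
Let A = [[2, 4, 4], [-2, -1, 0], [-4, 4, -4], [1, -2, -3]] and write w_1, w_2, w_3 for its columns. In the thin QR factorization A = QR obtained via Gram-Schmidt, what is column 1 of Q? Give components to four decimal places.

w_1 = (2, -2, -4, 1); ‖w_1‖ = 5.0000, so e_1 = (0.4000, -0.4000, -0.8000, 0.2000).

e_1 = (0.4000, -0.4000, -0.8000, 0.2000)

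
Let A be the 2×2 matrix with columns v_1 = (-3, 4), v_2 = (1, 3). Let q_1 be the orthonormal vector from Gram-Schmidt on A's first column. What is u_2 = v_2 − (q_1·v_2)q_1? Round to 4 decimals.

q_1 = v_1/‖v_1‖ = (-3, 4)/5.0000 = (-0.6000, 0.8000).
r_{12} = q_1·v_2 = 1.8000.
u_2 = v_2 − 1.8000·q_1 = (2.0800, 1.5600).

u_2 = (2.0800, 1.5600)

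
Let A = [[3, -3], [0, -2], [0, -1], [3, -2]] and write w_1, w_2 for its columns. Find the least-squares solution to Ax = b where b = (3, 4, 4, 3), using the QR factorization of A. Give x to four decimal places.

x = (-0.8182, -2.1818)

w_1 = (3, 0, 0, 3); ‖w_1‖ = 4.2426, so q_1 = (0.7071, 0.0000, 0.0000, 0.7071).
q_1·w_2 = 0.7071·(-3) + 0.0000·(-2) + 0.0000·(-1) + 0.7071·(-2) = -3.5355.
u_2 = w_2 + 3.5355·q_1 = (-0.5000, -2.0000, -1.0000, 0.5000).
‖u_2‖ = 2.3452, so q_2 = (-0.2132, -0.8528, -0.4264, 0.2132).
Qᵀb = (4.2426, -5.1168).
Back-substitute: x_2 = -5.1168/2.3452 = -2.1818.
x_1 = (4.2426 + 3.5355·(-2.1818))/4.2426 = -0.8182.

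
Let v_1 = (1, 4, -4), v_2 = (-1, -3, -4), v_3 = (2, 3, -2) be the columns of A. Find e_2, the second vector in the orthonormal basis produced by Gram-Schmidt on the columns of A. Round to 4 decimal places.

e_2 = (-0.2151, -0.6632, -0.7169)

v_1 = (1, 4, -4); ‖v_1‖ = 5.7446, so e_1 = (0.1741, 0.6963, -0.6963).
e_1·v_2 = 0.1741·(-1) + 0.6963·(-3) + (-0.6963)·(-4) = 0.5222.
u_2 = v_2 − 0.5222·e_1 = (-1.0909, -3.3636, -3.6364).
‖u_2‖ = 5.0722, so e_2 = (-0.2151, -0.6632, -0.7169).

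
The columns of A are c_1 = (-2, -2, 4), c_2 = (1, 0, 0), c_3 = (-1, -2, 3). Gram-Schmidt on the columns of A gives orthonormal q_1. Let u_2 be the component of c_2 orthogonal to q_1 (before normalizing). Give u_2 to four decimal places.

u_2 = (0.8333, -0.1667, 0.3333)

c_1 = (-2, -2, 4); ‖c_1‖ = 4.8990, so q_1 = (-0.4082, -0.4082, 0.8165).
q_1·c_2 = (-0.4082)·1 + (-0.4082)·0 + 0.8165·0 = -0.4082.
u_2 = c_2 + 0.4082·q_1 = (0.8333, -0.1667, 0.3333).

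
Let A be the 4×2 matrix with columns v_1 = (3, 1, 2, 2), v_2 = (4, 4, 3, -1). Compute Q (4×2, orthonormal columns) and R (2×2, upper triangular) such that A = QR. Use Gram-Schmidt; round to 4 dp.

e_1 = v_1/‖v_1‖ = (3, 1, 2, 2)/4.2426 = (0.7071, 0.2357, 0.4714, 0.4714).
r_{12} = e_1·v_2 = 4.7140.
u_2 = v_2 − 4.7140·e_1 = (0.6667, 2.8889, 0.7778, -3.2222).
‖u_2‖ = 4.4472, so e_2 = (0.1499, 0.6496, 0.1749, -0.7245).

Q = [[0.7071, 0.1499], [0.2357, 0.6496], [0.4714, 0.1749], [0.4714, -0.7245]], R = [[4.2426, 4.7140], [0.0000, 4.4472]]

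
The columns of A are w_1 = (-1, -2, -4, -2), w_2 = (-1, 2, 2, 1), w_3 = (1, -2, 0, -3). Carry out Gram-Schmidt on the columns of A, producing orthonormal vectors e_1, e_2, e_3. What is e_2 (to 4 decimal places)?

e_2 = (-0.8444, 0.5333, -0.0444, -0.0222)

w_1 = (-1, -2, -4, -2); ‖w_1‖ = 5.0000, so e_1 = (-0.2000, -0.4000, -0.8000, -0.4000).
e_1·w_2 = (-0.2000)·(-1) + (-0.4000)·2 + (-0.8000)·2 + (-0.4000)·1 = -2.6000.
u_2 = w_2 + 2.6000·e_1 = (-1.5200, 0.9600, -0.0800, -0.0400).
‖u_2‖ = 1.8000, so e_2 = (-0.8444, 0.5333, -0.0444, -0.0222).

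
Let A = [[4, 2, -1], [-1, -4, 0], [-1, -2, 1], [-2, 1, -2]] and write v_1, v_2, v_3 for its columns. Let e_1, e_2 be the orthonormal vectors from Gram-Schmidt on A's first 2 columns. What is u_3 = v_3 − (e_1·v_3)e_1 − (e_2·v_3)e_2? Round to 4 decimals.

v_1 = (4, -1, -1, -2); ‖v_1‖ = 4.6904, so e_1 = (0.8528, -0.2132, -0.2132, -0.4264).
e_1·v_2 = 0.8528·2 + (-0.2132)·(-4) + (-0.2132)·(-2) + (-0.4264)·1 = 2.5584.
u_2 = v_2 − 2.5584·e_1 = (-0.1818, -3.4545, -1.4545, 2.0909).
‖u_2‖ = 4.2959, so e_2 = (-0.0423, -0.8042, -0.3386, 0.4867).
e_1·v_3 = 0.8528·(-1) + (-0.2132)·0 + (-0.2132)·1 + (-0.4264)·(-2) = -0.2132; e_2·v_3 = (-0.0423)·(-1) + (-0.8042)·0 + (-0.3386)·1 + 0.4867·(-2) = -1.2697.
u_3 = v_3 + 0.2132·e_1 + 1.2697·e_2 = (-0.8719, -1.0665, 0.5246, -1.4729).

u_3 = (-0.8719, -1.0665, 0.5246, -1.4729)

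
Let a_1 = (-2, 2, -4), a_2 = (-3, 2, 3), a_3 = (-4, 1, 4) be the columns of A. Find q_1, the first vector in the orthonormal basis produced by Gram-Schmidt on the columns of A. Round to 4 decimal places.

q_1 = (-0.4082, 0.4082, -0.8165)

a_1 = (-2, 2, -4); ‖a_1‖ = 4.8990, so q_1 = (-0.4082, 0.4082, -0.8165).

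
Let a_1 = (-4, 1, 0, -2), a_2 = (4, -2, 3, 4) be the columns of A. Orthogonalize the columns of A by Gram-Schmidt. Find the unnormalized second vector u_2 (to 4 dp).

u_2 = (-0.9524, -0.7619, 3.0000, 1.5238)

e_1 = a_1/‖a_1‖ = (-4, 1, 0, -2)/4.5826 = (-0.8729, 0.2182, 0.0000, -0.4364).
r_{12} = e_1·a_2 = -5.6737.
u_2 = a_2 + 5.6737·e_1 = (-0.9524, -0.7619, 3.0000, 1.5238).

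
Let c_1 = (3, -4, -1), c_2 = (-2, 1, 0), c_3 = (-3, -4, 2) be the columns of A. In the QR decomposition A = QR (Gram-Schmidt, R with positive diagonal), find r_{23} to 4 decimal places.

c_1 = (3, -4, -1); ‖c_1‖ = 5.0990, so e_1 = (0.5883, -0.7845, -0.1961).
e_1·c_2 = 0.5883·(-2) + (-0.7845)·1 + (-0.1961)·0 = -1.9612.
u_2 = c_2 + 1.9612·e_1 = (-0.8462, -0.5385, -0.3846).
‖u_2‖ = 1.0742, so e_2 = (-0.7877, -0.5013, -0.3581).
r_{23} = e_2·c_3 = 3.6522.

r_{23} = 3.6522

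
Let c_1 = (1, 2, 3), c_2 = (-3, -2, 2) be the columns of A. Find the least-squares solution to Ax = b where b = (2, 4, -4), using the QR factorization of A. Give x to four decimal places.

x = (-0.2363, -1.3080)

c_1 = (1, 2, 3); ‖c_1‖ = 3.7417, so e_1 = (0.2673, 0.5345, 0.8018).
e_1·c_2 = 0.2673·(-3) + 0.5345·(-2) + 0.8018·2 = -0.2673.
u_2 = c_2 + 0.2673·e_1 = (-2.9286, -1.8571, 2.2143).
‖u_2‖ = 4.1144, so e_2 = (-0.7118, -0.4514, 0.5382).
Qᵀb = (-0.5345, -5.3817).
Back-substitute: x_2 = -5.3817/4.1144 = -1.3080.
x_1 = (-0.5345 + 0.2673·(-1.3080))/3.7417 = -0.2363.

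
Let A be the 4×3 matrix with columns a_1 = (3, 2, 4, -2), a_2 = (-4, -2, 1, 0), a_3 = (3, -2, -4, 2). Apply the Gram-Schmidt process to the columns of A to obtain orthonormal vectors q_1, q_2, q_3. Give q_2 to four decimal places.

q_2 = (-0.7132, -0.3120, 0.6018, -0.1783)

a_1 = (3, 2, 4, -2); ‖a_1‖ = 5.7446, so q_1 = (0.5222, 0.3482, 0.6963, -0.3482).
q_1·a_2 = 0.5222·(-4) + 0.3482·(-2) + 0.6963·1 + (-0.3482)·0 = -2.0889.
u_2 = a_2 + 2.0889·q_1 = (-2.9091, -1.2727, 2.4545, -0.7273).
‖u_2‖ = 4.0788, so q_2 = (-0.7132, -0.3120, 0.6018, -0.1783).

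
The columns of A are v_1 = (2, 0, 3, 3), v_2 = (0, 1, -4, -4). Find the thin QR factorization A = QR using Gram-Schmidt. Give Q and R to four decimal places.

Q = [[0.4264, 0.8356], [0.0000, 0.3830], [0.6396, -0.2785], [0.6396, -0.2785]], R = [[4.6904, -5.1168], [0.0000, 2.6112]]

v_1 = (2, 0, 3, 3); ‖v_1‖ = 4.6904, so q_1 = (0.4264, 0.0000, 0.6396, 0.6396).
q_1·v_2 = 0.4264·0 + 0.0000·1 + 0.6396·(-4) + 0.6396·(-4) = -5.1168.
u_2 = v_2 + 5.1168·q_1 = (2.1818, 1.0000, -0.7273, -0.7273).
‖u_2‖ = 2.6112, so q_2 = (0.8356, 0.3830, -0.2785, -0.2785).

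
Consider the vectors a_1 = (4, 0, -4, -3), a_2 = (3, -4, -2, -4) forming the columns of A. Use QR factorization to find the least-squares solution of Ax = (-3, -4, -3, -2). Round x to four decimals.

x = (-0.4896, 0.8149)

a_1 = (4, 0, -4, -3); ‖a_1‖ = 6.4031, so e_1 = (0.6247, 0.0000, -0.6247, -0.4685).
e_1·a_2 = 0.6247·3 + 0.0000·(-4) + (-0.6247)·(-2) + (-0.4685)·(-4) = 4.9976.
u_2 = a_2 − 4.9976·e_1 = (-0.1220, -4.0000, 1.1220, -1.6585).
‖u_2‖ = 4.4749, so e_2 = (-0.0273, -0.8939, 0.2507, -0.3706).
Qᵀb = (0.9370, 3.6464).
Back-substitute: x_2 = 3.6464/4.4749 = 0.8149.
x_1 = (0.9370 − 4.9976·0.8149)/6.4031 = -0.4896.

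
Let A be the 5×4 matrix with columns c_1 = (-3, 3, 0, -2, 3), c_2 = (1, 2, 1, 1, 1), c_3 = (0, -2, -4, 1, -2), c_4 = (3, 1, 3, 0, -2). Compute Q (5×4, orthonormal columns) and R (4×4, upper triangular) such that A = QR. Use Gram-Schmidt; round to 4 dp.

c_1 = (-3, 3, 0, -2, 3); ‖c_1‖ = 5.5678, so q_1 = (-0.5388, 0.5388, 0.0000, -0.3592, 0.5388).
q_1·c_2 = (-0.5388)·1 + 0.5388·2 + 0.0000·1 + (-0.3592)·1 + 0.5388·1 = 0.7184.
u_2 = c_2 − 0.7184·q_1 = (1.3871, 1.6129, 1.0000, 1.2581, 0.6129).
‖u_2‖ = 2.7357, so q_2 = (0.5070, 0.5896, 0.3655, 0.4599, 0.2240).
q_1·c_3 = (-0.5388)·0 + 0.5388·(-2) + 0.0000·(-4) + (-0.3592)·1 + 0.5388·(-2) = -2.5145; q_2·c_3 = 0.5070·0 + 0.5896·(-2) + 0.3655·(-4) + 0.4599·1 + 0.2240·(-2) = -2.6295.
u_3 = c_3 + 2.5145·q_1 + 2.6295·q_2 = (-0.0216, 0.9052, -3.0388, 1.3060, -0.0560).
‖u_3‖ = 3.4297, so q_3 = (-0.0063, 0.2639, -0.8860, 0.3808, -0.0163).
q_1·c_4 = (-0.5388)·3 + 0.5388·1 + 0.0000·3 + (-0.3592)·0 + 0.5388·(-2) = -2.1553; q_2·c_4 = 0.5070·3 + 0.5896·1 + 0.3655·3 + 0.4599·0 + 0.2240·(-2) = 2.7592; q_3·c_4 = (-0.0063)·3 + 0.2639·1 + (-0.8860)·3 + 0.3808·0 + (-0.0163)·(-2) = -2.3803.
u_4 = c_4 + 2.1553·q_1 − 2.7592·q_2 + 2.3803·q_3 = (0.4247, 1.1627, -0.1176, -1.1367, -1.4958).
‖u_4‖ = 2.2529, so q_4 = (0.1885, 0.5161, -0.0522, -0.5045, -0.6639).

Q = [[-0.5388, 0.5070, -0.0063, 0.1885], [0.5388, 0.5896, 0.2639, 0.5161], [0.0000, 0.3655, -0.8860, -0.0522], [-0.3592, 0.4599, 0.3808, -0.5045], [0.5388, 0.2240, -0.0163, -0.6639]], R = [[5.5678, 0.7184, -2.5145, -2.1553], [0.0000, 2.7357, -2.6295, 2.7592], [0.0000, 0.0000, 3.4297, -2.3803], [0.0000, 0.0000, 0.0000, 2.2529]]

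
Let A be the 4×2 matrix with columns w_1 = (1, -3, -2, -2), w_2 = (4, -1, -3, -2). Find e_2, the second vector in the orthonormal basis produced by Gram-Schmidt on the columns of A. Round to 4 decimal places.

e_1 = w_1/‖w_1‖ = (1, -3, -2, -2)/4.2426 = (0.2357, -0.7071, -0.4714, -0.4714).
r_{12} = e_1·w_2 = 4.0069.
u_2 = w_2 − 4.0069·e_1 = (3.0556, 1.8333, -1.1111, -0.1111).
‖u_2‖ = 3.7342, so e_2 = (0.8183, 0.4910, -0.2975, -0.0298).

e_2 = (0.8183, 0.4910, -0.2975, -0.0298)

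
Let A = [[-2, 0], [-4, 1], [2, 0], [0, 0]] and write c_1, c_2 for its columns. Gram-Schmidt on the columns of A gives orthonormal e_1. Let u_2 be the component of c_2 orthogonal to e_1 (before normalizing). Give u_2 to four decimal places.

c_1 = (-2, -4, 2, 0); ‖c_1‖ = 4.8990, so e_1 = (-0.4082, -0.8165, 0.4082, 0.0000).
e_1·c_2 = (-0.4082)·0 + (-0.8165)·1 + 0.4082·0 + 0.0000·0 = -0.8165.
u_2 = c_2 + 0.8165·e_1 = (-0.3333, 0.3333, 0.3333, 0.0000).

u_2 = (-0.3333, 0.3333, 0.3333, 0.0000)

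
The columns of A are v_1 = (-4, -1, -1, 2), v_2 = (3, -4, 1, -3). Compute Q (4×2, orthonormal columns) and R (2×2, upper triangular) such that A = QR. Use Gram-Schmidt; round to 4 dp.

Q = [[-0.8528, 0.0548], [-0.2132, -0.9406], [-0.2132, 0.0639], [0.4264, -0.3288]], R = [[4.6904, -3.1980], [0.0000, 4.9772]]

v_1 = (-4, -1, -1, 2); ‖v_1‖ = 4.6904, so q_1 = (-0.8528, -0.2132, -0.2132, 0.4264).
q_1·v_2 = (-0.8528)·3 + (-0.2132)·(-4) + (-0.2132)·1 + 0.4264·(-3) = -3.1980.
u_2 = v_2 + 3.1980·q_1 = (0.2727, -4.6818, 0.3182, -1.6364).
‖u_2‖ = 4.9772, so q_2 = (0.0548, -0.9406, 0.0639, -0.3288).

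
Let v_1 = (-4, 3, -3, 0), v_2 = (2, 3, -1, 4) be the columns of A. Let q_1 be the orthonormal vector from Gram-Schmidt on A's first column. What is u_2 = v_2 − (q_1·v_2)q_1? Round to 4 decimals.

v_1 = (-4, 3, -3, 0); ‖v_1‖ = 5.8310, so q_1 = (-0.6860, 0.5145, -0.5145, 0.0000).
q_1·v_2 = (-0.6860)·2 + 0.5145·3 + (-0.5145)·(-1) + 0.0000·4 = 0.6860.
u_2 = v_2 − 0.6860·q_1 = (2.4706, 2.6471, -0.6471, 4.0000).

u_2 = (2.4706, 2.6471, -0.6471, 4.0000)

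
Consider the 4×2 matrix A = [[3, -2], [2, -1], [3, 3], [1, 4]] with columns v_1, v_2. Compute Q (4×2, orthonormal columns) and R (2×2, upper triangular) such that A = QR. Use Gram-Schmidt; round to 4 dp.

q_1 = v_1/‖v_1‖ = (3, 2, 3, 1)/4.7958 = (0.6255, 0.4170, 0.6255, 0.2085).
r_{12} = q_1·v_2 = 1.0426.
u_2 = v_2 − 1.0426·q_1 = (-2.6522, -1.4348, 2.3478, 3.7826).
‖u_2‖ = 5.3771, so q_2 = (-0.4932, -0.2668, 0.4366, 0.7035).

Q = [[0.6255, -0.4932], [0.4170, -0.2668], [0.6255, 0.4366], [0.2085, 0.7035]], R = [[4.7958, 1.0426], [0.0000, 5.3771]]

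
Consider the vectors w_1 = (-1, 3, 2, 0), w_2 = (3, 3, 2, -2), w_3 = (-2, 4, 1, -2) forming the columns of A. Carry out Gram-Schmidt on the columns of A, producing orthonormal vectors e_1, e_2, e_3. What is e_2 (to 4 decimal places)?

e_2 = (0.8553, 0.1974, 0.1316, -0.4606)

w_1 = (-1, 3, 2, 0); ‖w_1‖ = 3.7417, so e_1 = (-0.2673, 0.8018, 0.5345, 0.0000).
e_1·w_2 = (-0.2673)·3 + 0.8018·3 + 0.5345·2 + 0.0000·(-2) = 2.6726.
u_2 = w_2 − 2.6726·e_1 = (3.7143, 0.8571, 0.5714, -2.0000).
‖u_2‖ = 4.3425, so e_2 = (0.8553, 0.1974, 0.1316, -0.4606).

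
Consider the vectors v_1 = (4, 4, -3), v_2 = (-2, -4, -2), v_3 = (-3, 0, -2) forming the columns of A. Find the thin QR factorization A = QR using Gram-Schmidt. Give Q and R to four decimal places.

e_1 = v_1/‖v_1‖ = (4, 4, -3)/6.4031 = (0.6247, 0.6247, -0.4685).
r_{12} = e_1·v_2 = -2.8111.
u_2 = v_2 + 2.8111·e_1 = (-0.2439, -2.2439, -3.3171).
‖u_2‖ = 4.0122, so e_2 = (-0.0608, -0.5593, -0.8268).
r_{13} = e_1·v_3 = -0.9370; r_{23} = e_2·v_3 = 1.8359.
u_3 = v_3 + 0.9370·e_1 − 1.8359·e_2 = (-2.3030, 1.6121, -0.9212).
‖u_3‖ = 2.9583, so e_3 = (-0.7785, 0.5449, -0.3114).

Q = [[0.6247, -0.0608, -0.7785], [0.6247, -0.5593, 0.5449], [-0.4685, -0.8268, -0.3114]], R = [[6.4031, -2.8111, -0.9370], [0.0000, 4.0122, 1.8359], [0.0000, 0.0000, 2.9583]]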